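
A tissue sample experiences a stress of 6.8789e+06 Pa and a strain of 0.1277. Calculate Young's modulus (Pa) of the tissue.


E = stress / strain
E = 6.8789e+06 / 0.1277
E = 5.3868e+07


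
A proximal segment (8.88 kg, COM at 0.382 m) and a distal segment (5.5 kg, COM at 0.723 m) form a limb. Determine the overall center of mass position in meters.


COM = (m1*x1 + m2*x2) / (m1 + m2)
COM = (8.88*0.382 + 5.5*0.723) / (8.88 + 5.5)
Numerator = 7.3687
Denominator = 14.3800
COM = 0.5124


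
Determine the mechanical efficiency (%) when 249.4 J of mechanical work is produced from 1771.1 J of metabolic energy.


eta = (W_mech / E_meta) * 100
eta = (249.4 / 1771.1) * 100
ratio = 0.1408
eta = 14.0816


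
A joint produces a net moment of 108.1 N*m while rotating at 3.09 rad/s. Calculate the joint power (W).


P = M * omega
P = 108.1 * 3.09
P = 334.0290


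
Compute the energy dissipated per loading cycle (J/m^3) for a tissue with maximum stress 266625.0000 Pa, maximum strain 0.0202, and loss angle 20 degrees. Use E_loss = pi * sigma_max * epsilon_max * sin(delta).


E_loss = pi * sigma_max * epsilon_max * sin(delta)
delta = 20 deg = 0.3491 rad
sin(delta) = 0.3420
E_loss = pi * 266625.0000 * 0.0202 * 0.3420
E_loss = 5787.0042


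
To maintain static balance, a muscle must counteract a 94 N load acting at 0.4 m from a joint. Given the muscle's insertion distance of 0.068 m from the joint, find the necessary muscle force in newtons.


F_muscle = W * d_load / d_muscle
F_muscle = 94 * 0.4 / 0.068
Numerator = 37.6000
F_muscle = 552.9412


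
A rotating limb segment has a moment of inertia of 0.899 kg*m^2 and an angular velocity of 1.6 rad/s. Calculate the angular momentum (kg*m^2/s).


L = I * omega
L = 0.899 * 1.6
L = 1.4384


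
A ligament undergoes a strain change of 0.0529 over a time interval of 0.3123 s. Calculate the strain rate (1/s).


strain_rate = delta_strain / delta_t
strain_rate = 0.0529 / 0.3123
strain_rate = 0.1694


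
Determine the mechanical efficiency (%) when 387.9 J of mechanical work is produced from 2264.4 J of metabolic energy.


eta = (W_mech / E_meta) * 100
eta = (387.9 / 2264.4) * 100
ratio = 0.1713
eta = 17.1304


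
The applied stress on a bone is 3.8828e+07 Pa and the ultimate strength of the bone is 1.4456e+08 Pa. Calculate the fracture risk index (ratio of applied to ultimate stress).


FRI = applied / ultimate
FRI = 3.8828e+07 / 1.4456e+08
FRI = 0.2686


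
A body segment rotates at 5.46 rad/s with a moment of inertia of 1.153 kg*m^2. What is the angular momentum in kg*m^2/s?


L = I * omega
L = 1.153 * 5.46
L = 6.2954


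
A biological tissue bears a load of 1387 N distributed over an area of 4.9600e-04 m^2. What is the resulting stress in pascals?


stress = F / A
stress = 1387 / 4.9600e-04
stress = 2.7964e+06


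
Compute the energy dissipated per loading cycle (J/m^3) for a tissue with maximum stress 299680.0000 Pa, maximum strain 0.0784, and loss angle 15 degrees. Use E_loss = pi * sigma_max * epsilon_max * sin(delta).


E_loss = pi * sigma_max * epsilon_max * sin(delta)
delta = 15 deg = 0.2618 rad
sin(delta) = 0.2588
E_loss = pi * 299680.0000 * 0.0784 * 0.2588
E_loss = 19103.8072


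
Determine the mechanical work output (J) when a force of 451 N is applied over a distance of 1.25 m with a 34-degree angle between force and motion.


W = F * d * cos(theta)
theta = 34 deg = 0.5934 rad
cos(theta) = 0.8290
W = 451 * 1.25 * 0.8290
W = 467.3699


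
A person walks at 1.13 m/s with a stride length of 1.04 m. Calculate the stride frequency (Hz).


f = v / stride_length
f = 1.13 / 1.04
f = 1.0865


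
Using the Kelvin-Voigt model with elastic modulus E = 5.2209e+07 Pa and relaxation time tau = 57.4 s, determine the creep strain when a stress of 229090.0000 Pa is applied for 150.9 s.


epsilon(t) = (sigma/E) * (1 - exp(-t/tau))
sigma/E = 229090.0000 / 5.2209e+07 = 0.0044
exp(-t/tau) = exp(-150.9 / 57.4) = 0.0722
epsilon = 0.0044 * (1 - 0.0722)
epsilon = 0.0041


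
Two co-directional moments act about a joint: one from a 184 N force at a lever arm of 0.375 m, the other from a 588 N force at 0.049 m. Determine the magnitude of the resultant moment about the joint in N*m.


M = F1 * d1 + F2 * d2
M = 184 * 0.375 + 588 * 0.049
M = 69.0000 + 28.8120
M = 97.8120


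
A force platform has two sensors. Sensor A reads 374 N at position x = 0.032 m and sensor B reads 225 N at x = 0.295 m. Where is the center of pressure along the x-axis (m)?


COP_x = (F1*x1 + F2*x2) / (F1 + F2)
COP_x = (374*0.032 + 225*0.295) / (374 + 225)
Numerator = 78.3430
Denominator = 599
COP_x = 0.1308


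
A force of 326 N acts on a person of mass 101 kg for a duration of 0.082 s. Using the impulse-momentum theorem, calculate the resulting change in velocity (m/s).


J = F * dt = 326 * 0.082 = 26.7320 N*s
delta_v = J / m
delta_v = 26.7320 / 101
delta_v = 0.2647


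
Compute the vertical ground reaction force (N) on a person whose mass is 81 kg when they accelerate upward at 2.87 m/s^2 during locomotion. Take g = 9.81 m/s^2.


GRF = m * (g + a)
GRF = 81 * (9.81 + 2.87)
GRF = 81 * 12.6800
GRF = 1027.0800


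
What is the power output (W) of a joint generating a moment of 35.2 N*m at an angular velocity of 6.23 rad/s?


P = M * omega
P = 35.2 * 6.23
P = 219.2960


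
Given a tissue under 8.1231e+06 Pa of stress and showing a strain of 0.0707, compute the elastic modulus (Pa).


E = stress / strain
E = 8.1231e+06 / 0.0707
E = 1.1490e+08


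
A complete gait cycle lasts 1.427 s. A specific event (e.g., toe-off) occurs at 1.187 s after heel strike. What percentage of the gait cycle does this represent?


pct = (event_time / cycle_time) * 100
pct = (1.187 / 1.427) * 100
ratio = 0.8318
pct = 83.1815


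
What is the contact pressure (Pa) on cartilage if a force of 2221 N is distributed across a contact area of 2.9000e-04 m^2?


P = F / A
P = 2221 / 2.9000e-04
P = 7.6586e+06


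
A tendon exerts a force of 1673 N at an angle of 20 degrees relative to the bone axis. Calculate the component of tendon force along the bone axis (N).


F_eff = F_tendon * cos(theta)
theta = 20 deg = 0.3491 rad
cos(theta) = 0.9397
F_eff = 1673 * 0.9397
F_eff = 1572.1058


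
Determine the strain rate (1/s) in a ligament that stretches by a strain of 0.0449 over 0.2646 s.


strain_rate = delta_strain / delta_t
strain_rate = 0.0449 / 0.2646
strain_rate = 0.1697


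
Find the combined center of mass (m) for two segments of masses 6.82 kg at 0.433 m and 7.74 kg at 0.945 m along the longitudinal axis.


COM = (m1*x1 + m2*x2) / (m1 + m2)
COM = (6.82*0.433 + 7.74*0.945) / (6.82 + 7.74)
Numerator = 10.2674
Denominator = 14.5600
COM = 0.7052


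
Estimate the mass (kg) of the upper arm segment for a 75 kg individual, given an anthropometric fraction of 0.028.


m_segment = body_mass * fraction
m_segment = 75 * 0.028
m_segment = 2.1000


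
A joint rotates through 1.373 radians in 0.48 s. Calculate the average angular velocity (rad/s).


omega = delta_theta / delta_t
omega = 1.373 / 0.48
omega = 2.8604


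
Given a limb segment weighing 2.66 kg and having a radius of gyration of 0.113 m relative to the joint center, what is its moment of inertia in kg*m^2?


I = m * k^2
I = 2.66 * 0.113^2
k^2 = 0.0128
I = 0.0340


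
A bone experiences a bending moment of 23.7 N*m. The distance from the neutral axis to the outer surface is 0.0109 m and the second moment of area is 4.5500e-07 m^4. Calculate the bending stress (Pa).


sigma = M * c / I
sigma = 23.7 * 0.0109 / 4.5500e-07
M * c = 0.2583
sigma = 567758.2418


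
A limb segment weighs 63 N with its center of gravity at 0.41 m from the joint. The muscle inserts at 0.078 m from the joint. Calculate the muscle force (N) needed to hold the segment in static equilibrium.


F_muscle = W * d_load / d_muscle
F_muscle = 63 * 0.41 / 0.078
Numerator = 25.8300
F_muscle = 331.1538


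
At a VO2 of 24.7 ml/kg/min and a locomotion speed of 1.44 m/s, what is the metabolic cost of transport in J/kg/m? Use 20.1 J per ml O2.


Power per kg = VO2 * 20.1 / 60
Power per kg = 24.7 * 20.1 / 60 = 8.2745 W/kg
Cost = power_per_kg / speed
Cost = 8.2745 / 1.44
Cost = 5.7462


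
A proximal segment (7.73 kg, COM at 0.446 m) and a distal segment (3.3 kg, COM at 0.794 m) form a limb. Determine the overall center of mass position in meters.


COM = (m1*x1 + m2*x2) / (m1 + m2)
COM = (7.73*0.446 + 3.3*0.794) / (7.73 + 3.3)
Numerator = 6.0678
Denominator = 11.0300
COM = 0.5501


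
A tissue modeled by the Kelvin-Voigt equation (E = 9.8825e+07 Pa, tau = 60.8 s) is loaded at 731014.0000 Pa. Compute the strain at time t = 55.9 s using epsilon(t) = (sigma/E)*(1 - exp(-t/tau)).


epsilon(t) = (sigma/E) * (1 - exp(-t/tau))
sigma/E = 731014.0000 / 9.8825e+07 = 0.0074
exp(-t/tau) = exp(-55.9 / 60.8) = 0.3988
epsilon = 0.0074 * (1 - 0.3988)
epsilon = 0.0044


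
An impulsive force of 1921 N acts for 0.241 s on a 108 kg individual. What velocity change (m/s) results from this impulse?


J = F * dt = 1921 * 0.241 = 462.9610 N*s
delta_v = J / m
delta_v = 462.9610 / 108
delta_v = 4.2867


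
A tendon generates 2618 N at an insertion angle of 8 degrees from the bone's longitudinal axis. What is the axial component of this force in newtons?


F_eff = F_tendon * cos(theta)
theta = 8 deg = 0.1396 rad
cos(theta) = 0.9903
F_eff = 2618 * 0.9903
F_eff = 2592.5218


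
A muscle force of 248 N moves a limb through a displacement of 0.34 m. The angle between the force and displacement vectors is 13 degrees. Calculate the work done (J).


W = F * d * cos(theta)
theta = 13 deg = 0.2269 rad
cos(theta) = 0.9744
W = 248 * 0.34 * 0.9744
W = 82.1589


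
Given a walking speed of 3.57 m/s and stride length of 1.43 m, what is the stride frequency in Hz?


f = v / stride_length
f = 3.57 / 1.43
f = 2.4965


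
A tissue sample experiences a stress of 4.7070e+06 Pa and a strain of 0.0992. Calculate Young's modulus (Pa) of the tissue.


E = stress / strain
E = 4.7070e+06 / 0.0992
E = 4.7450e+07


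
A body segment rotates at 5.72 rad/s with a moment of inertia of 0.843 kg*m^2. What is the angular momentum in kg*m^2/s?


L = I * omega
L = 0.843 * 5.72
L = 4.8220


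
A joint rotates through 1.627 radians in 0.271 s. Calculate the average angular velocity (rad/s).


omega = delta_theta / delta_t
omega = 1.627 / 0.271
omega = 6.0037


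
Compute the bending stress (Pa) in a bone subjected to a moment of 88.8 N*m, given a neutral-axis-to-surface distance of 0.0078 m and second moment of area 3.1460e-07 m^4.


sigma = M * c / I
sigma = 88.8 * 0.0078 / 3.1460e-07
M * c = 0.6926
sigma = 2.2017e+06


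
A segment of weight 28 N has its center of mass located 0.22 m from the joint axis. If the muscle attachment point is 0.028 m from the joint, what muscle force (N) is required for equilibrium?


F_muscle = W * d_load / d_muscle
F_muscle = 28 * 0.22 / 0.028
Numerator = 6.1600
F_muscle = 220.0000


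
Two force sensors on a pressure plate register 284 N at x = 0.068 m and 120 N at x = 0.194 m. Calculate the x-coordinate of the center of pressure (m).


COP_x = (F1*x1 + F2*x2) / (F1 + F2)
COP_x = (284*0.068 + 120*0.194) / (284 + 120)
Numerator = 42.5920
Denominator = 404
COP_x = 0.1054


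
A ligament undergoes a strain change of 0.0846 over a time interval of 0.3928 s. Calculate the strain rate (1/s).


strain_rate = delta_strain / delta_t
strain_rate = 0.0846 / 0.3928
strain_rate = 0.2154


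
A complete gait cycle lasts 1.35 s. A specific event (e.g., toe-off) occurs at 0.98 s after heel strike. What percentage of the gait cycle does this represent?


pct = (event_time / cycle_time) * 100
pct = (0.98 / 1.35) * 100
ratio = 0.7259
pct = 72.5926


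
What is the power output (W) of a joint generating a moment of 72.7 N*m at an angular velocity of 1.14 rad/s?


P = M * omega
P = 72.7 * 1.14
P = 82.8780


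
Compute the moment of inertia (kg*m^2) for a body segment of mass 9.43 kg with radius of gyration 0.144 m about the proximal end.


I = m * k^2
I = 9.43 * 0.144^2
k^2 = 0.0207
I = 0.1955


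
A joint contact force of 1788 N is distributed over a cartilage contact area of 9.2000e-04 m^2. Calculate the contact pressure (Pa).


P = F / A
P = 1788 / 9.2000e-04
P = 1.9435e+06


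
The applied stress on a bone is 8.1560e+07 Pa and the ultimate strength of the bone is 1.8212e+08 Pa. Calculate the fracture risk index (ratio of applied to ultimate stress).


FRI = applied / ultimate
FRI = 8.1560e+07 / 1.8212e+08
FRI = 0.4478


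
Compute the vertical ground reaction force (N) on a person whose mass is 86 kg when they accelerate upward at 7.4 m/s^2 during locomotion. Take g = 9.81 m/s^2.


GRF = m * (g + a)
GRF = 86 * (9.81 + 7.4)
GRF = 86 * 17.2100
GRF = 1480.0600


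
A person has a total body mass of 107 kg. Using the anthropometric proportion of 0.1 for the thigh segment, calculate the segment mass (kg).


m_segment = body_mass * fraction
m_segment = 107 * 0.1
m_segment = 10.7000


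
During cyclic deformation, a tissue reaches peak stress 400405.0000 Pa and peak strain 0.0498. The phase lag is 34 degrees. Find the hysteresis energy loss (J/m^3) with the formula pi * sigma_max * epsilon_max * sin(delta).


E_loss = pi * sigma_max * epsilon_max * sin(delta)
delta = 34 deg = 0.5934 rad
sin(delta) = 0.5592
E_loss = pi * 400405.0000 * 0.0498 * 0.5592
E_loss = 35030.0179


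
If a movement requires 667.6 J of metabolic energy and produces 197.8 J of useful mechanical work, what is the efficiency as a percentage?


eta = (W_mech / E_meta) * 100
eta = (197.8 / 667.6) * 100
ratio = 0.2963
eta = 29.6285


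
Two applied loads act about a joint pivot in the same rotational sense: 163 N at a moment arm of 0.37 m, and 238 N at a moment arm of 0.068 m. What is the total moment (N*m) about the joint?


M = F1 * d1 + F2 * d2
M = 163 * 0.37 + 238 * 0.068
M = 60.3100 + 16.1840
M = 76.4940


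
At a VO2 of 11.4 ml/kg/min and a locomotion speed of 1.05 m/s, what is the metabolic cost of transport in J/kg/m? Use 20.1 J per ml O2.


Power per kg = VO2 * 20.1 / 60
Power per kg = 11.4 * 20.1 / 60 = 3.8190 W/kg
Cost = power_per_kg / speed
Cost = 3.8190 / 1.05
Cost = 3.6371


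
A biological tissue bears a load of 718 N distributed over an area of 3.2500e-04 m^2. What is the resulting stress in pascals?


stress = F / A
stress = 718 / 3.2500e-04
stress = 2.2092e+06


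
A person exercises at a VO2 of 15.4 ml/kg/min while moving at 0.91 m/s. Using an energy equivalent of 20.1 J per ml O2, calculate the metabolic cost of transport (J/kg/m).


Power per kg = VO2 * 20.1 / 60
Power per kg = 15.4 * 20.1 / 60 = 5.1590 W/kg
Cost = power_per_kg / speed
Cost = 5.1590 / 0.91
Cost = 5.6692


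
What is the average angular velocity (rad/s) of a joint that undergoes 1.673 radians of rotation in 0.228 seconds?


omega = delta_theta / delta_t
omega = 1.673 / 0.228
omega = 7.3377


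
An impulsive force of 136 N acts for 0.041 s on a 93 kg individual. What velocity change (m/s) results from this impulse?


J = F * dt = 136 * 0.041 = 5.5760 N*s
delta_v = J / m
delta_v = 5.5760 / 93
delta_v = 0.0600


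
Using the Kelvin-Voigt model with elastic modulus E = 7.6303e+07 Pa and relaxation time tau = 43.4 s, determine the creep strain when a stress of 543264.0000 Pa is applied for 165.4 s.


epsilon(t) = (sigma/E) * (1 - exp(-t/tau))
sigma/E = 543264.0000 / 7.6303e+07 = 0.0071
exp(-t/tau) = exp(-165.4 / 43.4) = 0.0221
epsilon = 0.0071 * (1 - 0.0221)
epsilon = 0.0070


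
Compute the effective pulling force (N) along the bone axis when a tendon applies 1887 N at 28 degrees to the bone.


F_eff = F_tendon * cos(theta)
theta = 28 deg = 0.4887 rad
cos(theta) = 0.8829
F_eff = 1887 * 0.8829
F_eff = 1666.1221


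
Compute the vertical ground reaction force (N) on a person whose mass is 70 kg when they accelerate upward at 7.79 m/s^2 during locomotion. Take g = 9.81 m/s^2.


GRF = m * (g + a)
GRF = 70 * (9.81 + 7.79)
GRF = 70 * 17.6000
GRF = 1232.0000


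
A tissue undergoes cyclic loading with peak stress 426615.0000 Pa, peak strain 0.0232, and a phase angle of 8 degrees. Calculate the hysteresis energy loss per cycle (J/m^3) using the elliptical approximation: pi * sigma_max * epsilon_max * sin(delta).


E_loss = pi * sigma_max * epsilon_max * sin(delta)
delta = 8 deg = 0.1396 rad
sin(delta) = 0.1392
E_loss = pi * 426615.0000 * 0.0232 * 0.1392
E_loss = 4327.4223


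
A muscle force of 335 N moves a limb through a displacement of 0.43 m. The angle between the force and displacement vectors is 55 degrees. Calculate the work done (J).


W = F * d * cos(theta)
theta = 55 deg = 0.9599 rad
cos(theta) = 0.5736
W = 335 * 0.43 * 0.5736
W = 82.6237


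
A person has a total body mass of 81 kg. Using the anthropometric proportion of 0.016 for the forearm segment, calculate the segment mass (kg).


m_segment = body_mass * fraction
m_segment = 81 * 0.016
m_segment = 1.2960


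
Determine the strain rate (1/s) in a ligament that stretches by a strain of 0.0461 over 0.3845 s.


strain_rate = delta_strain / delta_t
strain_rate = 0.0461 / 0.3845
strain_rate = 0.1199


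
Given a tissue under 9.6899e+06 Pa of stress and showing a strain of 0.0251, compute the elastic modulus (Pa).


E = stress / strain
E = 9.6899e+06 / 0.0251
E = 3.8605e+08


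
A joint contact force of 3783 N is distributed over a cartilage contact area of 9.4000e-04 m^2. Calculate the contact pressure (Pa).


P = F / A
P = 3783 / 9.4000e-04
P = 4.0245e+06


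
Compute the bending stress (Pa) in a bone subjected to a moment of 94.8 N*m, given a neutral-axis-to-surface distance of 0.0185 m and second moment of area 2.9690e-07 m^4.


sigma = M * c / I
sigma = 94.8 * 0.0185 / 2.9690e-07
M * c = 1.7538
sigma = 5.9070e+06


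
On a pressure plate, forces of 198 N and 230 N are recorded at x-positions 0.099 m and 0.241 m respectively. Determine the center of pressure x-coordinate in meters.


COP_x = (F1*x1 + F2*x2) / (F1 + F2)
COP_x = (198*0.099 + 230*0.241) / (198 + 230)
Numerator = 75.0320
Denominator = 428
COP_x = 0.1753


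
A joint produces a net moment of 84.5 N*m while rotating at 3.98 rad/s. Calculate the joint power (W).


P = M * omega
P = 84.5 * 3.98
P = 336.3100


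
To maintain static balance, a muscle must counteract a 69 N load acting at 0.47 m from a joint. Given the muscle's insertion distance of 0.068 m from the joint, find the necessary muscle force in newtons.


F_muscle = W * d_load / d_muscle
F_muscle = 69 * 0.47 / 0.068
Numerator = 32.4300
F_muscle = 476.9118


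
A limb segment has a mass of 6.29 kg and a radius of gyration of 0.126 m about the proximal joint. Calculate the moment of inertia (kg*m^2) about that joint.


I = m * k^2
I = 6.29 * 0.126^2
k^2 = 0.0159
I = 0.0999


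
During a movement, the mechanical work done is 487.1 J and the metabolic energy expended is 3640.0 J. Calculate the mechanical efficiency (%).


eta = (W_mech / E_meta) * 100
eta = (487.1 / 3640.0) * 100
ratio = 0.1338
eta = 13.3819


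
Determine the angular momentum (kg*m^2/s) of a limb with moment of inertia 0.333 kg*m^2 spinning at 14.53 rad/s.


L = I * omega
L = 0.333 * 14.53
L = 4.8385


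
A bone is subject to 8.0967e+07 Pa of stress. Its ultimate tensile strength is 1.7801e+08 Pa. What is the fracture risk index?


FRI = applied / ultimate
FRI = 8.0967e+07 / 1.7801e+08
FRI = 0.4548


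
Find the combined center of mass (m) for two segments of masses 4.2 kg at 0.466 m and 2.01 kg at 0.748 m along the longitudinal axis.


COM = (m1*x1 + m2*x2) / (m1 + m2)
COM = (4.2*0.466 + 2.01*0.748) / (4.2 + 2.01)
Numerator = 3.4607
Denominator = 6.2100
COM = 0.5573


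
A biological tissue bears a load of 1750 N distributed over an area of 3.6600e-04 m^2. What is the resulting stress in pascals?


stress = F / A
stress = 1750 / 3.6600e-04
stress = 4.7814e+06


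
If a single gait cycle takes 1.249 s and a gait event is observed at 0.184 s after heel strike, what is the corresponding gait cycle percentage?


pct = (event_time / cycle_time) * 100
pct = (0.184 / 1.249) * 100
ratio = 0.1473
pct = 14.7318


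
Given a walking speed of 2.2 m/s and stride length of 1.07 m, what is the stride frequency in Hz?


f = v / stride_length
f = 2.2 / 1.07
f = 2.0561


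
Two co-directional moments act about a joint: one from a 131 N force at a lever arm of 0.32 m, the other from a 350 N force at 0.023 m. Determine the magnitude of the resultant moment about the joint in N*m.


M = F1 * d1 + F2 * d2
M = 131 * 0.32 + 350 * 0.023
M = 41.9200 + 8.0500
M = 49.9700


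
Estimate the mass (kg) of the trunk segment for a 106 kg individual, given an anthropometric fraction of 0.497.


m_segment = body_mass * fraction
m_segment = 106 * 0.497
m_segment = 52.6820


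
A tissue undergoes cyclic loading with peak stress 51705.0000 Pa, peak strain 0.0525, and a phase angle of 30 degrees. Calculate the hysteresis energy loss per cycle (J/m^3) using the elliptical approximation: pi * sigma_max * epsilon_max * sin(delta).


E_loss = pi * sigma_max * epsilon_max * sin(delta)
delta = 30 deg = 0.5236 rad
sin(delta) = 0.5000
E_loss = pi * 51705.0000 * 0.0525 * 0.5000
E_loss = 4263.9463


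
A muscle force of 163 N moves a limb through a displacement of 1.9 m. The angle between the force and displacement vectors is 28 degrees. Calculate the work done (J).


W = F * d * cos(theta)
theta = 28 deg = 0.4887 rad
cos(theta) = 0.8829
W = 163 * 1.9 * 0.8829
W = 273.4489


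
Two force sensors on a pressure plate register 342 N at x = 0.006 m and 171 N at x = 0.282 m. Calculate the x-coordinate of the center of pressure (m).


COP_x = (F1*x1 + F2*x2) / (F1 + F2)
COP_x = (342*0.006 + 171*0.282) / (342 + 171)
Numerator = 50.2740
Denominator = 513
COP_x = 0.0980


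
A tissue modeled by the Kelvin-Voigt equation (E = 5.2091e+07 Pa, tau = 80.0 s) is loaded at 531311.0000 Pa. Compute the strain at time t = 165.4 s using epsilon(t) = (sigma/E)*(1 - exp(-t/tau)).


epsilon(t) = (sigma/E) * (1 - exp(-t/tau))
sigma/E = 531311.0000 / 5.2091e+07 = 0.0102
exp(-t/tau) = exp(-165.4 / 80.0) = 0.1265
epsilon = 0.0102 * (1 - 0.1265)
epsilon = 0.0089


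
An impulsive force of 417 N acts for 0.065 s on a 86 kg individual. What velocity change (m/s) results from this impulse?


J = F * dt = 417 * 0.065 = 27.1050 N*s
delta_v = J / m
delta_v = 27.1050 / 86
delta_v = 0.3152


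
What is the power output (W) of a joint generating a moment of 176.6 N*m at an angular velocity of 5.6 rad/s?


P = M * omega
P = 176.6 * 5.6
P = 988.9600


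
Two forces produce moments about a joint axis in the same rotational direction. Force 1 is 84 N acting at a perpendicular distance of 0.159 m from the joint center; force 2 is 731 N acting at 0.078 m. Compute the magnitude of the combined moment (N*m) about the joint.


M = F1 * d1 + F2 * d2
M = 84 * 0.159 + 731 * 0.078
M = 13.3560 + 57.0180
M = 70.3740


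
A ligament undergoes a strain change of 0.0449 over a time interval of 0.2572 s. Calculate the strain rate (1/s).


strain_rate = delta_strain / delta_t
strain_rate = 0.0449 / 0.2572
strain_rate = 0.1746


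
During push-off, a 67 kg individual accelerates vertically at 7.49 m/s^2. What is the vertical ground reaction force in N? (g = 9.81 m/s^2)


GRF = m * (g + a)
GRF = 67 * (9.81 + 7.49)
GRF = 67 * 17.3000
GRF = 1159.1000


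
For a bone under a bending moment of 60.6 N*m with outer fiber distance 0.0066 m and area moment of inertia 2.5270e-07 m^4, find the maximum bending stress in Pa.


sigma = M * c / I
sigma = 60.6 * 0.0066 / 2.5270e-07
M * c = 0.4000
sigma = 1.5827e+06


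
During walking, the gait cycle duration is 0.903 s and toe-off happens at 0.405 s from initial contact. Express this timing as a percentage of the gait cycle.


pct = (event_time / cycle_time) * 100
pct = (0.405 / 0.903) * 100
ratio = 0.4485
pct = 44.8505


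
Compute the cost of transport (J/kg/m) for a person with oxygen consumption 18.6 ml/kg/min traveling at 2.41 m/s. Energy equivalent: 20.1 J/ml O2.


Power per kg = VO2 * 20.1 / 60
Power per kg = 18.6 * 20.1 / 60 = 6.2310 W/kg
Cost = power_per_kg / speed
Cost = 6.2310 / 2.41
Cost = 2.5855


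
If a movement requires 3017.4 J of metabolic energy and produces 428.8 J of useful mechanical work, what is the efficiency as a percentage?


eta = (W_mech / E_meta) * 100
eta = (428.8 / 3017.4) * 100
ratio = 0.1421
eta = 14.2109


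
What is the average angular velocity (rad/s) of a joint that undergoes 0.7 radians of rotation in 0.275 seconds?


omega = delta_theta / delta_t
omega = 0.7 / 0.275
omega = 2.5455


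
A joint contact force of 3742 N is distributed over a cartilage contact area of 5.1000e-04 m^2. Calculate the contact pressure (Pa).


P = F / A
P = 3742 / 5.1000e-04
P = 7.3373e+06


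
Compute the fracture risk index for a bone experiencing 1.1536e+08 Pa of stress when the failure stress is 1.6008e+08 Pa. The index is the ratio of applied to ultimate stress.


FRI = applied / ultimate
FRI = 1.1536e+08 / 1.6008e+08
FRI = 0.7206


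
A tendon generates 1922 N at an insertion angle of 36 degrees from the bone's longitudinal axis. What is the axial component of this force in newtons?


F_eff = F_tendon * cos(theta)
theta = 36 deg = 0.6283 rad
cos(theta) = 0.8090
F_eff = 1922 * 0.8090
F_eff = 1554.9307


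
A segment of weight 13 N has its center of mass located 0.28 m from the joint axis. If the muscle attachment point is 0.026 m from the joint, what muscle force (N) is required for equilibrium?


F_muscle = W * d_load / d_muscle
F_muscle = 13 * 0.28 / 0.026
Numerator = 3.6400
F_muscle = 140.0000


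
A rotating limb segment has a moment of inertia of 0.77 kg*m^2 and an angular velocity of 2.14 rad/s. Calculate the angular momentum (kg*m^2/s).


L = I * omega
L = 0.77 * 2.14
L = 1.6478


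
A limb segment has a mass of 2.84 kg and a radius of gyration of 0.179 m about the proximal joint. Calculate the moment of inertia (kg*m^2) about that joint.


I = m * k^2
I = 2.84 * 0.179^2
k^2 = 0.0320
I = 0.0910


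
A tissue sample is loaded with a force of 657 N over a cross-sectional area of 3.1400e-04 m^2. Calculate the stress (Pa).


stress = F / A
stress = 657 / 3.1400e-04
stress = 2.0924e+06


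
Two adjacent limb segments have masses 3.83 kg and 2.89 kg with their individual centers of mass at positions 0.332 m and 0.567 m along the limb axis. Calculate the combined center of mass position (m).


COM = (m1*x1 + m2*x2) / (m1 + m2)
COM = (3.83*0.332 + 2.89*0.567) / (3.83 + 2.89)
Numerator = 2.9102
Denominator = 6.7200
COM = 0.4331


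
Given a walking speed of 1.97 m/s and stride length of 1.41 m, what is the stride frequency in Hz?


f = v / stride_length
f = 1.97 / 1.41
f = 1.3972


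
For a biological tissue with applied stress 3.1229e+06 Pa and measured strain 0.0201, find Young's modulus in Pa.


E = stress / strain
E = 3.1229e+06 / 0.0201
E = 1.5537e+08


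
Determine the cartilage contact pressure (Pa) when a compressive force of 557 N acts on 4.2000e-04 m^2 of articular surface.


P = F / A
P = 557 / 4.2000e-04
P = 1.3262e+06


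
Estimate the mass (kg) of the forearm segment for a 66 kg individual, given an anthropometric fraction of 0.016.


m_segment = body_mass * fraction
m_segment = 66 * 0.016
m_segment = 1.0560


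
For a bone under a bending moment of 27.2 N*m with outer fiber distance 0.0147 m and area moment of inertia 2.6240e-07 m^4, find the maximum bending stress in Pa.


sigma = M * c / I
sigma = 27.2 * 0.0147 / 2.6240e-07
M * c = 0.3998
sigma = 1.5238e+06


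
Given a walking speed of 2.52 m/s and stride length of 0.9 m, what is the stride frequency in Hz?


f = v / stride_length
f = 2.52 / 0.9
f = 2.8000


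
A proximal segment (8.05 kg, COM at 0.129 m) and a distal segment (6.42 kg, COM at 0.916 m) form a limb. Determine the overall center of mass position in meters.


COM = (m1*x1 + m2*x2) / (m1 + m2)
COM = (8.05*0.129 + 6.42*0.916) / (8.05 + 6.42)
Numerator = 6.9192
Denominator = 14.4700
COM = 0.4782


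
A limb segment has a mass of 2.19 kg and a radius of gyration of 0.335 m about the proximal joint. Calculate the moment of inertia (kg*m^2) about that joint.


I = m * k^2
I = 2.19 * 0.335^2
k^2 = 0.1122
I = 0.2458


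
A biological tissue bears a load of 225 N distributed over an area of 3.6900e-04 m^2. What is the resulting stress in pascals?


stress = F / A
stress = 225 / 3.6900e-04
stress = 609756.0976


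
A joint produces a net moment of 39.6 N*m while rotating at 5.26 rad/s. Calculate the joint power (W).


P = M * omega
P = 39.6 * 5.26
P = 208.2960


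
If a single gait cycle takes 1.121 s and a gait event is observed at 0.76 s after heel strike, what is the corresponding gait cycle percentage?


pct = (event_time / cycle_time) * 100
pct = (0.76 / 1.121) * 100
ratio = 0.6780
pct = 67.7966


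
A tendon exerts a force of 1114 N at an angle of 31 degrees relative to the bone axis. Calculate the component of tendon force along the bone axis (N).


F_eff = F_tendon * cos(theta)
theta = 31 deg = 0.5411 rad
cos(theta) = 0.8572
F_eff = 1114 * 0.8572
F_eff = 954.8844


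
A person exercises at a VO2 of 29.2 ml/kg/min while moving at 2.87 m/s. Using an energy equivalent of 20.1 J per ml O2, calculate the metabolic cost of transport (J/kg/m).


Power per kg = VO2 * 20.1 / 60
Power per kg = 29.2 * 20.1 / 60 = 9.7820 W/kg
Cost = power_per_kg / speed
Cost = 9.7820 / 2.87
Cost = 3.4084


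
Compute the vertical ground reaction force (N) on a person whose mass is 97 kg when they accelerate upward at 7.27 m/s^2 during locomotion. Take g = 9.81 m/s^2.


GRF = m * (g + a)
GRF = 97 * (9.81 + 7.27)
GRF = 97 * 17.0800
GRF = 1656.7600


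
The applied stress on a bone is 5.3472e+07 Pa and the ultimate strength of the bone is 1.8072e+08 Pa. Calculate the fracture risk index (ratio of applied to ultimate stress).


FRI = applied / ultimate
FRI = 5.3472e+07 / 1.8072e+08
FRI = 0.2959


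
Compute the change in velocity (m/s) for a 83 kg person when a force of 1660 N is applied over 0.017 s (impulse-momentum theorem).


J = F * dt = 1660 * 0.017 = 28.2200 N*s
delta_v = J / m
delta_v = 28.2200 / 83
delta_v = 0.3400


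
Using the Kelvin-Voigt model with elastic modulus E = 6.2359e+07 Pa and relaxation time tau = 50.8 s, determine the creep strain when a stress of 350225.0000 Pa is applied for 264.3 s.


epsilon(t) = (sigma/E) * (1 - exp(-t/tau))
sigma/E = 350225.0000 / 6.2359e+07 = 0.0056
exp(-t/tau) = exp(-264.3 / 50.8) = 0.0055
epsilon = 0.0056 * (1 - 0.0055)
epsilon = 0.0056


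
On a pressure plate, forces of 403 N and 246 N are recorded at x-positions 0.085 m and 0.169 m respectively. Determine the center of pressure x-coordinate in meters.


COP_x = (F1*x1 + F2*x2) / (F1 + F2)
COP_x = (403*0.085 + 246*0.169) / (403 + 246)
Numerator = 75.8290
Denominator = 649
COP_x = 0.1168


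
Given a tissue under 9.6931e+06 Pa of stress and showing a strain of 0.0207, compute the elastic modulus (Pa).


E = stress / strain
E = 9.6931e+06 / 0.0207
E = 4.6827e+08


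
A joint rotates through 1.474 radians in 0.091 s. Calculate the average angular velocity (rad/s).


omega = delta_theta / delta_t
omega = 1.474 / 0.091
omega = 16.1978


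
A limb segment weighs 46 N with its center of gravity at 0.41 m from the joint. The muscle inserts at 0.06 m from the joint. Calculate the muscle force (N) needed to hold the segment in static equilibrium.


F_muscle = W * d_load / d_muscle
F_muscle = 46 * 0.41 / 0.06
Numerator = 18.8600
F_muscle = 314.3333


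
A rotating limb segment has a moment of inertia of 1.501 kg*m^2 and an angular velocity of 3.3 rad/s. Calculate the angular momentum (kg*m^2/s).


L = I * omega
L = 1.501 * 3.3
L = 4.9533


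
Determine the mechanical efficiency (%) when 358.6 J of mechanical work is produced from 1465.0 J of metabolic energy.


eta = (W_mech / E_meta) * 100
eta = (358.6 / 1465.0) * 100
ratio = 0.2448
eta = 24.4778


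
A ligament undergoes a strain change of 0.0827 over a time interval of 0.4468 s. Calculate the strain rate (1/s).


strain_rate = delta_strain / delta_t
strain_rate = 0.0827 / 0.4468
strain_rate = 0.1851


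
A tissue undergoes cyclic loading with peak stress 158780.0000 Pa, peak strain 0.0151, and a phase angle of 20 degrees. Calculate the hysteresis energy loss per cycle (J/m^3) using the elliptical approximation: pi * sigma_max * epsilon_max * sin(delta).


E_loss = pi * sigma_max * epsilon_max * sin(delta)
delta = 20 deg = 0.3491 rad
sin(delta) = 0.3420
E_loss = pi * 158780.0000 * 0.0151 * 0.3420
E_loss = 2576.1687


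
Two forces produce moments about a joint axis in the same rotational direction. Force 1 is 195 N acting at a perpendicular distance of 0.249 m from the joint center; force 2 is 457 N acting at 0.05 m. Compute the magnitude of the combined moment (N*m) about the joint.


M = F1 * d1 + F2 * d2
M = 195 * 0.249 + 457 * 0.05
M = 48.5550 + 22.8500
M = 71.4050


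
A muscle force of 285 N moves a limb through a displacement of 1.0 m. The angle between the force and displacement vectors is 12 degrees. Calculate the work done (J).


W = F * d * cos(theta)
theta = 12 deg = 0.2094 rad
cos(theta) = 0.9781
W = 285 * 1.0 * 0.9781
W = 278.7721


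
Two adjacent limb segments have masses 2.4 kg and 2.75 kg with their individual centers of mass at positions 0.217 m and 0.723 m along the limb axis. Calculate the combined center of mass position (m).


COM = (m1*x1 + m2*x2) / (m1 + m2)
COM = (2.4*0.217 + 2.75*0.723) / (2.4 + 2.75)
Numerator = 2.5090
Denominator = 5.1500
COM = 0.4872


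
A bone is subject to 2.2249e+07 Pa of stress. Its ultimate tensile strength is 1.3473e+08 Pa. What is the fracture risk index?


FRI = applied / ultimate
FRI = 2.2249e+07 / 1.3473e+08
FRI = 0.1651


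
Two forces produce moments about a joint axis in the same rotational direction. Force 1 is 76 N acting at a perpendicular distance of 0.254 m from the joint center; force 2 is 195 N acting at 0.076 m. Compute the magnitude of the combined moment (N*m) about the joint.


M = F1 * d1 + F2 * d2
M = 76 * 0.254 + 195 * 0.076
M = 19.3040 + 14.8200
M = 34.1240


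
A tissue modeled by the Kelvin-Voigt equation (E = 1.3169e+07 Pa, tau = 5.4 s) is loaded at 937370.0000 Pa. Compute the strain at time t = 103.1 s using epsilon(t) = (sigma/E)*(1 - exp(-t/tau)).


epsilon(t) = (sigma/E) * (1 - exp(-t/tau))
sigma/E = 937370.0000 / 1.3169e+07 = 0.0712
exp(-t/tau) = exp(-103.1 / 5.4) = 5.1073e-09
epsilon = 0.0712 * (1 - 5.1073e-09)
epsilon = 0.0712


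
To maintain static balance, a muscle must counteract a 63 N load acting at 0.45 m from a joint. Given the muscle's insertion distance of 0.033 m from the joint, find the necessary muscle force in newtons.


F_muscle = W * d_load / d_muscle
F_muscle = 63 * 0.45 / 0.033
Numerator = 28.3500
F_muscle = 859.0909


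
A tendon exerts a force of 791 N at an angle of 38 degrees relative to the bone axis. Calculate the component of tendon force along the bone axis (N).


F_eff = F_tendon * cos(theta)
theta = 38 deg = 0.6632 rad
cos(theta) = 0.7880
F_eff = 791 * 0.7880
F_eff = 623.3165


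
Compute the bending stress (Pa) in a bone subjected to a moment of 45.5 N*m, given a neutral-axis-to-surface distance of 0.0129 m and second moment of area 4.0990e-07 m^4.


sigma = M * c / I
sigma = 45.5 * 0.0129 / 4.0990e-07
M * c = 0.5869
sigma = 1.4319e+06


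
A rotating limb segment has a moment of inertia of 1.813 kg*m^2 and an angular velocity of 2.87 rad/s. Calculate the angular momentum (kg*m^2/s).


L = I * omega
L = 1.813 * 2.87
L = 5.2033


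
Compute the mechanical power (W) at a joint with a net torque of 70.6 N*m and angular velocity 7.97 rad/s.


P = M * omega
P = 70.6 * 7.97
P = 562.6820


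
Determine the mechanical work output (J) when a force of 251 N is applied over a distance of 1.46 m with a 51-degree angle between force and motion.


W = F * d * cos(theta)
theta = 51 deg = 0.8901 rad
cos(theta) = 0.6293
W = 251 * 1.46 * 0.6293
W = 230.6208


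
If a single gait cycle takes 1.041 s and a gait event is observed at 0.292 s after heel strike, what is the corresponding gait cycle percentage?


pct = (event_time / cycle_time) * 100
pct = (0.292 / 1.041) * 100
ratio = 0.2805
pct = 28.0500


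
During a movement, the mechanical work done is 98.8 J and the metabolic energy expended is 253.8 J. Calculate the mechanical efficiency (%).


eta = (W_mech / E_meta) * 100
eta = (98.8 / 253.8) * 100
ratio = 0.3893
eta = 38.9283


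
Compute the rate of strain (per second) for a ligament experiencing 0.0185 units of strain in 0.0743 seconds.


strain_rate = delta_strain / delta_t
strain_rate = 0.0185 / 0.0743
strain_rate = 0.2490


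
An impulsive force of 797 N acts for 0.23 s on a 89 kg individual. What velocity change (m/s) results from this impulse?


J = F * dt = 797 * 0.23 = 183.3100 N*s
delta_v = J / m
delta_v = 183.3100 / 89
delta_v = 2.0597


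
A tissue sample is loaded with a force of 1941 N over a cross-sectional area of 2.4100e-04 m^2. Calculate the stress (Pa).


stress = F / A
stress = 1941 / 2.4100e-04
stress = 8.0539e+06


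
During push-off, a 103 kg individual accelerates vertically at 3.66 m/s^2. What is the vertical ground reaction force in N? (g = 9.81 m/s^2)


GRF = m * (g + a)
GRF = 103 * (9.81 + 3.66)
GRF = 103 * 13.4700
GRF = 1387.4100


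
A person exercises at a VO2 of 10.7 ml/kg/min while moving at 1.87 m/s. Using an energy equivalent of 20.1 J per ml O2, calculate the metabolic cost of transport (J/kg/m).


Power per kg = VO2 * 20.1 / 60
Power per kg = 10.7 * 20.1 / 60 = 3.5845 W/kg
Cost = power_per_kg / speed
Cost = 3.5845 / 1.87
Cost = 1.9168


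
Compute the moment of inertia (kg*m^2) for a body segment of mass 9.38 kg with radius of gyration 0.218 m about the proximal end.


I = m * k^2
I = 9.38 * 0.218^2
k^2 = 0.0475
I = 0.4458


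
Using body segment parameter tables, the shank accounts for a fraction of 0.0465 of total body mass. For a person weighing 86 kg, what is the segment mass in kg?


m_segment = body_mass * fraction
m_segment = 86 * 0.0465
m_segment = 3.9990


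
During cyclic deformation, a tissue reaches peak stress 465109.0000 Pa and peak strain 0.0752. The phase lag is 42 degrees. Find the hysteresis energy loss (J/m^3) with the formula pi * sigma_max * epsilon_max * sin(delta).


E_loss = pi * sigma_max * epsilon_max * sin(delta)
delta = 42 deg = 0.7330 rad
sin(delta) = 0.6691
E_loss = pi * 465109.0000 * 0.0752 * 0.6691
E_loss = 73524.7153


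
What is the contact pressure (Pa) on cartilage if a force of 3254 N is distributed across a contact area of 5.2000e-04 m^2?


P = F / A
P = 3254 / 5.2000e-04
P = 6.2577e+06


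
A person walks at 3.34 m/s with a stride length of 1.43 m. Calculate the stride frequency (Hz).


f = v / stride_length
f = 3.34 / 1.43
f = 2.3357


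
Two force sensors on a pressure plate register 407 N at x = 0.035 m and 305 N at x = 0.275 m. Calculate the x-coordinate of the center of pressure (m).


COP_x = (F1*x1 + F2*x2) / (F1 + F2)
COP_x = (407*0.035 + 305*0.275) / (407 + 305)
Numerator = 98.1200
Denominator = 712
COP_x = 0.1378


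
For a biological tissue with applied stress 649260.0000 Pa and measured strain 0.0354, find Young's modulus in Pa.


E = stress / strain
E = 649260.0000 / 0.0354
E = 1.8341e+07


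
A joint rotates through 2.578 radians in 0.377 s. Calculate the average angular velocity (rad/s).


omega = delta_theta / delta_t
omega = 2.578 / 0.377
omega = 6.8382
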